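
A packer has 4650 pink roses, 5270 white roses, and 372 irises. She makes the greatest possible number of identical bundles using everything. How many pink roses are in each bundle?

75

Number of bundles = gcd(4650, 5270, 372).
4650 = 2 × 3 × 5^2 × 31
5270 = 2 × 5 × 17 × 31
372 = 2^2 × 3 × 31
gcd(4650, 5270, 372) = 2 × 31 = 62.
pink roses per bundle = 4650 / 62 = 75.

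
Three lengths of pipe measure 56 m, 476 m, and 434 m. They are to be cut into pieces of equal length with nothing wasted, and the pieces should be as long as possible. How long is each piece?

The greatest length dividing all of 56, 476, and 434 is their gcd.
56 = 2^3 × 7
476 = 2^2 × 7 × 17
434 = 2 × 7 × 31
gcd(56, 476, 434) = 2 × 7 = 14.

14 m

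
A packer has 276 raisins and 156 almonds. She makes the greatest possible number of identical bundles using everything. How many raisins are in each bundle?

Number of bundles = gcd(276, 156).
276 = 2^2 × 3 × 23
156 = 2^2 × 3 × 13
gcd(276, 156) = 2^2 × 3 = 12.
raisins per bundle = 276 / 12 = 23.

23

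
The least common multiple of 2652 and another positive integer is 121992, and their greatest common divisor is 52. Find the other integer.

2392

gcd × lcm = product of the two integers, so the other integer is (52 × 121992) / 2652 = 2392.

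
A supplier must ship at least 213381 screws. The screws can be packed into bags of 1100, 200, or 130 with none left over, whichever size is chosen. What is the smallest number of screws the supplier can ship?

The number of screws must be a common multiple of 1100, 200, and 130, so a multiple of their LCM.
1100 = 2^2 × 5^2 × 11
200 = 2^3 × 5^2
130 = 2 × 5 × 13
LCM(1100, 200, 130) = 2^3 × 5^2 × 11 × 13 = 28600.
Smallest multiple of 28600 that is ≥ 213381: ⌈213381/28600⌉ × 28600 = 8 × 28600 = 228800.

228800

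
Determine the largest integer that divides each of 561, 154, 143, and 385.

11

561 = 3 × 11 × 17
154 = 2 × 7 × 11
143 = 11 × 13
385 = 5 × 7 × 11
gcd(561, 154, 143, 385) = 11.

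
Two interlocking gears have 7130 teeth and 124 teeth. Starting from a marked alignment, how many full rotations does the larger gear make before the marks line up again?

2 rotations

All finish a whole number of cycles simultaneously at t = LCM of the periods.
7130 = 2 × 5 × 23 × 31
124 = 2^2 × 31
LCM(7130, 124) = 2^2 × 5 × 23 × 31 = 14260.
Rotations for period 7130: 14260 / 7130 = 2.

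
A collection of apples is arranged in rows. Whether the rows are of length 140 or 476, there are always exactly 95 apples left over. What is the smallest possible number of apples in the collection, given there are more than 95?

2475

N − 95 must be a common multiple of 140 and 476.
140 = 2^2 × 5 × 7
476 = 2^2 × 7 × 17
LCM(140, 476) = 2^2 × 5 × 7 × 17 = 2380.
Smallest N > 95 is LCM + 95 = 2380 + 95 = 2475.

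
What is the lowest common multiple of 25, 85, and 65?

25 = 5^2
85 = 5 × 17
65 = 5 × 13
LCM(25, 85, 65) = 5^2 × 13 × 17 = 5525.

5525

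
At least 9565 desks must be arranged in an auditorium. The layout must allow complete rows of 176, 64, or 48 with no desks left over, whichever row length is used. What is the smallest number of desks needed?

10560

The number of desks must be a common multiple of 176, 64, and 48, so a multiple of their LCM.
176 = 2^4 × 11
64 = 2^6
48 = 2^4 × 3
LCM(176, 64, 48) = 2^6 × 3 × 11 = 2112.
Smallest multiple of 2112 that is ≥ 9565: ⌈9565/2112⌉ × 2112 = 5 × 2112 = 10560.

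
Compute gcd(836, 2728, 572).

44

836 = 2^2 × 11 × 19
2728 = 2^3 × 11 × 31
572 = 2^2 × 11 × 13
gcd(836, 2728, 572) = 2^2 × 11 = 44.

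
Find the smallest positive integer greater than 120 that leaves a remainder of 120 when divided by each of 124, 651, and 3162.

N − 120 must be a common multiple of 124, 651, and 3162.
124 = 2^2 × 31
651 = 3 × 7 × 31
3162 = 2 × 3 × 17 × 31
LCM(124, 651, 3162) = 2^2 × 3 × 7 × 17 × 31 = 44268.
Smallest N > 120 is LCM + 120 = 44268 + 120 = 44388.

44388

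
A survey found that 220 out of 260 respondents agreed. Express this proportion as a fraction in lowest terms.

220 = 2^2 × 5 × 11
260 = 2^2 × 5 × 13
gcd(220, 260) = 2^2 × 5 = 20.
Divide numerator and denominator by 20: 220/260 = 11/13.

11/13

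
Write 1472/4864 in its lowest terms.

1472 = 2^6 × 23
4864 = 2^8 × 19
gcd(1472, 4864) = 2^6 = 64.
Divide numerator and denominator by 64: 1472/4864 = 23/76.

23/76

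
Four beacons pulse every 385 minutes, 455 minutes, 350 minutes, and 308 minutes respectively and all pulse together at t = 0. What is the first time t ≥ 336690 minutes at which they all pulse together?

Joint pulses occur at multiples of LCM(385, 455, 350, 308).
385 = 5 × 7 × 11
455 = 5 × 7 × 13
350 = 2 × 5^2 × 7
308 = 2^2 × 7 × 11
LCM(385, 455, 350, 308) = 2^2 × 5^2 × 7 × 11 × 13 = 100100.
Smallest multiple of 100100 that is ≥ 336690: ⌈336690/100100⌉ × 100100 = 4 × 100100 = 400400.

400400 minutes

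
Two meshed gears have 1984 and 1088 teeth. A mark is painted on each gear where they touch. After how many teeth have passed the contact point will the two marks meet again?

33728 teeth

The first simultaneous occurrence is after LCM of the individual periods.
1984 = 2^6 × 31
1088 = 2^6 × 17
LCM(1984, 1088) = 2^6 × 17 × 31 = 33728.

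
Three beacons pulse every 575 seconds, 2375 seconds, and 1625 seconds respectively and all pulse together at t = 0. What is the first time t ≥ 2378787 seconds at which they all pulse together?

Joint pulses occur at multiples of LCM(575, 2375, 1625).
575 = 5^2 × 23
2375 = 5^3 × 19
1625 = 5^3 × 13
LCM(575, 2375, 1625) = 5^3 × 13 × 19 × 23 = 710125.
Smallest multiple of 710125 that is ≥ 2378787: ⌈2378787/710125⌉ × 710125 = 4 × 710125 = 2840500.

2840500 seconds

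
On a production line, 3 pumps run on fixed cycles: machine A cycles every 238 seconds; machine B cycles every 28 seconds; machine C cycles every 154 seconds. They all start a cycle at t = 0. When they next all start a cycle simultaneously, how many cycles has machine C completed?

The first common completion time is the LCM of the periods.
238 = 2 × 7 × 17
28 = 2^2 × 7
154 = 2 × 7 × 11
LCM(238, 28, 154) = 2^2 × 7 × 11 × 17 = 5236.
Cycles for period 154: 5236 / 154 = 34.

34 cycles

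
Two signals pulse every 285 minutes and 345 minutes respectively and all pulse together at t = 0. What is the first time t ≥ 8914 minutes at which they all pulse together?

Joint pulses occur at multiples of LCM(285, 345).
285 = 3 × 5 × 19
345 = 3 × 5 × 23
LCM(285, 345) = 3 × 5 × 19 × 23 = 6555.
Smallest multiple of 6555 that is ≥ 8914: ⌈8914/6555⌉ × 6555 = 2 × 6555 = 13110.

13110 minutes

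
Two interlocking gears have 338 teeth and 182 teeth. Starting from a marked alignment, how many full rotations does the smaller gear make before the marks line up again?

All finish a whole number of cycles simultaneously at t = LCM of the periods.
338 = 2 × 13^2
182 = 2 × 7 × 13
LCM(338, 182) = 2 × 7 × 13^2 = 2366.
Rotations for period 182: 2366 / 182 = 13.

13 rotations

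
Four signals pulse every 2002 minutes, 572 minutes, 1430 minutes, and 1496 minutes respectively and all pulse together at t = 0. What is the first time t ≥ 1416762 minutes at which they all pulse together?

2042040 minutes

Joint pulses occur at multiples of LCM(2002, 572, 1430, 1496).
2002 = 2 × 7 × 11 × 13
572 = 2^2 × 11 × 13
1430 = 2 × 5 × 11 × 13
1496 = 2^3 × 11 × 17
LCM(2002, 572, 1430, 1496) = 2^3 × 5 × 7 × 11 × 13 × 17 = 680680.
Smallest multiple of 680680 that is ≥ 1416762: ⌈1416762/680680⌉ × 680680 = 3 × 680680 = 2042040.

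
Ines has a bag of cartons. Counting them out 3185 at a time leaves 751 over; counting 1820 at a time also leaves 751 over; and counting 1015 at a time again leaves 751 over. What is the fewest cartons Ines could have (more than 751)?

370211

N − 751 must be a common multiple of 3185, 1820, and 1015.
3185 = 5 × 7^2 × 13
1820 = 2^2 × 5 × 7 × 13
1015 = 5 × 7 × 29
LCM(3185, 1820, 1015) = 2^2 × 5 × 7^2 × 13 × 29 = 369460.
Smallest N > 751 is LCM + 751 = 369460 + 751 = 370211.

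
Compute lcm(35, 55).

35 = 5 × 7
55 = 5 × 11
LCM(35, 55) = 5 × 7 × 11 = 385.

385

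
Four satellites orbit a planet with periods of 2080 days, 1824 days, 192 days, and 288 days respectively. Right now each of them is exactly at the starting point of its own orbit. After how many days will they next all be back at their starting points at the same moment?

The first simultaneous occurrence is after LCM of the individual periods.
2080 = 2^5 × 5 × 13
1824 = 2^5 × 3 × 19
192 = 2^6 × 3
288 = 2^5 × 3^2
LCM(2080, 1824, 192, 288) = 2^6 × 3^2 × 5 × 13 × 19 = 711360.

711360 days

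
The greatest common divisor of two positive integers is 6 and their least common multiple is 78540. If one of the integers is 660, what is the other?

714

For two integers, gcd × lcm = product, so the other is (6 × 78540) / 660 = 471240 / 660 = 714.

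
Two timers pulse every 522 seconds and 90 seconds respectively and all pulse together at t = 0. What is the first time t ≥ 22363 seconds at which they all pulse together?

23490 seconds

Joint pulses occur at multiples of LCM(522, 90).
522 = 2 × 3^2 × 29
90 = 2 × 3^2 × 5
LCM(522, 90) = 2 × 3^2 × 5 × 29 = 2610.
Smallest multiple of 2610 that is ≥ 22363: ⌈22363/2610⌉ × 2610 = 9 × 2610 = 23490.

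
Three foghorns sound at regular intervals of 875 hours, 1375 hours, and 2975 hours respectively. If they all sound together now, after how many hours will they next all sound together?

The first simultaneous occurrence is after LCM of the individual periods.
875 = 5^3 × 7
1375 = 5^3 × 11
2975 = 5^2 × 7 × 17
LCM(875, 1375, 2975) = 5^3 × 7 × 11 × 17 = 163625.

163625 hours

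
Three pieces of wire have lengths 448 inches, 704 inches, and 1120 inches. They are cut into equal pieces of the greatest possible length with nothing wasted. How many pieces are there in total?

Piece length = gcd(448, 704, 1120).
448 = 2^6 × 7
704 = 2^6 × 11
1120 = 2^5 × 5 × 7
gcd(448, 704, 1120) = 2^5 = 32.
Total pieces = 448/32 + 704/32 + 1120/32 = 14 + 22 + 35 = 71.

71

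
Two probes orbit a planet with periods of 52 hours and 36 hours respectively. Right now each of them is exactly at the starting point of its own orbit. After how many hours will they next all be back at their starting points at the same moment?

468 hours

The first simultaneous occurrence is after LCM of the individual periods.
52 = 2^2 × 13
36 = 2^2 × 3^2
LCM(52, 36) = 2^2 × 3^2 × 13 = 468.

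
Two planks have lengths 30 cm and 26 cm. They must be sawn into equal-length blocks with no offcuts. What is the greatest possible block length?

2 cm

The block length must divide every plank, so the greatest is gcd(30, 26).
30 = 2 × 3 × 5
26 = 2 × 13
gcd(30, 26) = 2.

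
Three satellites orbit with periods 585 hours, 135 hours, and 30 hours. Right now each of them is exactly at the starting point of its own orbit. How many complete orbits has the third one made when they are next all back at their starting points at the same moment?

117 orbits

The first common completion time is the LCM of the periods.
585 = 3^2 × 5 × 13
135 = 3^3 × 5
30 = 2 × 3 × 5
LCM(585, 135, 30) = 2 × 3^3 × 5 × 13 = 3510.
Orbits for period 30: 3510 / 30 = 117.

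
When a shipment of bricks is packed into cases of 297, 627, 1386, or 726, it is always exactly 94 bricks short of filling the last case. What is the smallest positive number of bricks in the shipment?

868928

Being 94 short of a full case of size k means N ≡ −94 (mod k), i.e. N + 94 is a multiple of each size.
297 = 3^3 × 11
627 = 3 × 11 × 19
1386 = 2 × 3^2 × 7 × 11
726 = 2 × 3 × 11^2
LCM(297, 627, 1386, 726) = 2 × 3^3 × 7 × 11^2 × 19 = 869022.
Smallest positive N is 869022 − 94 = 868928.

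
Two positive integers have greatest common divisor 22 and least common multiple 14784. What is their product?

325248

For any two positive integers, gcd × lcm = product = 22 × 14784 = 325248.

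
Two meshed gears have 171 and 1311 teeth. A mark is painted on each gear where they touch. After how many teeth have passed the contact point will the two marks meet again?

They coincide at every common multiple of the periods; the first is the LCM.
171 = 3^2 × 19
1311 = 3 × 19 × 23
LCM(171, 1311) = 3^2 × 19 × 23 = 3933.

3933 teeth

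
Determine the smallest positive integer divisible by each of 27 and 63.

189

27 = 3^3
63 = 3^2 × 7
LCM(27, 63) = 3^3 × 7 = 189.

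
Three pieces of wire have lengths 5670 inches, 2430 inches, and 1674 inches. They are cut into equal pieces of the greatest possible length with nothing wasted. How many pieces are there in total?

Piece length = gcd(5670, 2430, 1674).
5670 = 2 × 3^4 × 5 × 7
2430 = 2 × 3^5 × 5
1674 = 2 × 3^3 × 31
gcd(5670, 2430, 1674) = 2 × 3^3 = 54.
Total pieces = 5670/54 + 2430/54 + 1674/54 = 105 + 45 + 31 = 181.

181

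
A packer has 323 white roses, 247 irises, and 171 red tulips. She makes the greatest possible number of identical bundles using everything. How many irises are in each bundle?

Number of bundles = gcd(323, 247, 171).
323 = 17 × 19
247 = 13 × 19
171 = 3^2 × 19
gcd(323, 247, 171) = 19.
irises per bundle = 247 / 19 = 13.

13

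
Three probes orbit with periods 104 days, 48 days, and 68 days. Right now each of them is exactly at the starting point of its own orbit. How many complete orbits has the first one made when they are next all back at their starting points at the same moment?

They are all back at their starting positions together after one LCM of the periods.
104 = 2^3 × 13
48 = 2^4 × 3
68 = 2^2 × 17
LCM(104, 48, 68) = 2^4 × 3 × 13 × 17 = 10608.
Orbits for period 104: 10608 / 104 = 102.

102 orbits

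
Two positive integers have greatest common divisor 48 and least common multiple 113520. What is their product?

5448960

For any two positive integers, gcd × lcm = product = 48 × 113520 = 5448960.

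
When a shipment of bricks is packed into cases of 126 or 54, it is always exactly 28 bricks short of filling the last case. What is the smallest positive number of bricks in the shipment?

350

Being 28 short of a full case of size k means N ≡ −28 (mod k), i.e. N + 28 is a multiple of each size.
126 = 2 × 3^2 × 7
54 = 2 × 3^3
LCM(126, 54) = 2 × 3^3 × 7 = 378.
Smallest positive N is 378 − 28 = 350.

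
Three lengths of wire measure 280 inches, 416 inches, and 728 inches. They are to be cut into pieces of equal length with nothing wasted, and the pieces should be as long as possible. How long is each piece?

Each piece length must divide every original length, so the longest possible is gcd(280, 416, 728).
280 = 2^3 × 5 × 7
416 = 2^5 × 13
728 = 2^3 × 7 × 13
gcd(280, 416, 728) = 2^3 = 8.

8 inches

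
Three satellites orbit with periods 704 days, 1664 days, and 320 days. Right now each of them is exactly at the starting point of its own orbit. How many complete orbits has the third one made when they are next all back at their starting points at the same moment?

286 orbits

All finish a whole number of cycles simultaneously at t = LCM of the periods.
704 = 2^6 × 11
1664 = 2^7 × 13
320 = 2^6 × 5
LCM(704, 1664, 320) = 2^7 × 5 × 11 × 13 = 91520.
Orbits for period 320: 91520 / 320 = 286.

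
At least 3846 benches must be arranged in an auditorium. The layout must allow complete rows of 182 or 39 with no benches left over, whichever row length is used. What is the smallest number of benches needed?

4368

The number of benches must be a common multiple of 182 and 39, so a multiple of their LCM.
182 = 2 × 7 × 13
39 = 3 × 13
LCM(182, 39) = 2 × 3 × 7 × 13 = 546.
Smallest multiple of 546 that is ≥ 3846: ⌈3846/546⌉ × 546 = 8 × 546 = 4368.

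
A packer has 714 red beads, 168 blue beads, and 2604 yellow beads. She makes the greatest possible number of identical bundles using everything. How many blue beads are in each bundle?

4

Number of bundles = gcd(714, 168, 2604).
714 = 2 × 3 × 7 × 17
168 = 2^3 × 3 × 7
2604 = 2^2 × 3 × 7 × 31
gcd(714, 168, 2604) = 2 × 3 × 7 = 42.
blue beads per bundle = 168 / 42 = 4.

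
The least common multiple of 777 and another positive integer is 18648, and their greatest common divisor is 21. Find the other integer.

gcd × lcm = product of the two integers, so the other integer is (21 × 18648) / 777 = 504.

504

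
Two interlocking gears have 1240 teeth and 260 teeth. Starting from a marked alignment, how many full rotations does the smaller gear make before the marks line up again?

62 rotations

The first common completion time is the LCM of the periods.
1240 = 2^3 × 5 × 31
260 = 2^2 × 5 × 13
LCM(1240, 260) = 2^3 × 5 × 13 × 31 = 16120.
Rotations for period 260: 16120 / 260 = 62.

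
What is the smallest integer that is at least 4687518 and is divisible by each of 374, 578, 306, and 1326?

5207202

The integer must be a common multiple of 374, 578, 306, and 1326, so a multiple of their LCM.
374 = 2 × 11 × 17
578 = 2 × 17^2
306 = 2 × 3^2 × 17
1326 = 2 × 3 × 13 × 17
LCM(374, 578, 306, 1326) = 2 × 3^2 × 11 × 13 × 17^2 = 743886.
Smallest multiple of 743886 that is ≥ 4687518: ⌈4687518/743886⌉ × 743886 = 7 × 743886 = 5207202.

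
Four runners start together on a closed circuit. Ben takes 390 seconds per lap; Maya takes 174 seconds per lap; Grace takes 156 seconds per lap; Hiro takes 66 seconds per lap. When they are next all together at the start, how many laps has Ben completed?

They are all back at their starting positions together after one LCM of the periods.
390 = 2 × 3 × 5 × 13
174 = 2 × 3 × 29
156 = 2^2 × 3 × 13
66 = 2 × 3 × 11
LCM(390, 174, 156, 66) = 2^2 × 3 × 5 × 11 × 13 × 29 = 248820.
Laps for period 390: 248820 / 390 = 638.

638 laps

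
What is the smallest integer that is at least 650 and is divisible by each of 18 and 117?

702

The integer must be a common multiple of 18 and 117, so a multiple of their LCM.
18 = 2 × 3^2
117 = 3^2 × 13
LCM(18, 117) = 2 × 3^2 × 13 = 234.
Smallest multiple of 234 that is ≥ 650: ⌈650/234⌉ × 234 = 3 × 234 = 702.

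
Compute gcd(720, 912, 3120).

720 = 2^4 × 3^2 × 5
912 = 2^4 × 3 × 19
3120 = 2^4 × 3 × 5 × 13
gcd(720, 912, 3120) = 2^4 × 3 = 48.

48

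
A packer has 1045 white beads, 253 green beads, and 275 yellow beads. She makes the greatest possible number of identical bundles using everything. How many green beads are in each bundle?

Number of bundles = gcd(1045, 253, 275).
1045 = 5 × 11 × 19
253 = 11 × 23
275 = 5^2 × 11
gcd(1045, 253, 275) = 11.
green beads per bundle = 253 / 11 = 23.

23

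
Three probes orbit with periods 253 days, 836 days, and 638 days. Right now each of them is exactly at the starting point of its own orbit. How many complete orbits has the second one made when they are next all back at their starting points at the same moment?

All finish a whole number of cycles simultaneously at t = LCM of the periods.
253 = 11 × 23
836 = 2^2 × 11 × 19
638 = 2 × 11 × 29
LCM(253, 836, 638) = 2^2 × 11 × 19 × 23 × 29 = 557612.
Orbits for period 836: 557612 / 836 = 667.

667 orbits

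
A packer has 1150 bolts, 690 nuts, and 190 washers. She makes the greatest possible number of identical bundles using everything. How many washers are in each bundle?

19

Number of bundles = gcd(1150, 690, 190).
1150 = 2 × 5^2 × 23
690 = 2 × 3 × 5 × 23
190 = 2 × 5 × 19
gcd(1150, 690, 190) = 2 × 5 = 10.
washers per bundle = 190 / 10 = 19.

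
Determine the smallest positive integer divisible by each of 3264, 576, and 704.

3264 = 2^6 × 3 × 17
576 = 2^6 × 3^2
704 = 2^6 × 11
LCM(3264, 576, 704) = 2^6 × 3^2 × 11 × 17 = 107712.

107712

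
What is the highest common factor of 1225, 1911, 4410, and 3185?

1225 = 5^2 × 7^2
1911 = 3 × 7^2 × 13
4410 = 2 × 3^2 × 5 × 7^2
3185 = 5 × 7^2 × 13
gcd(1225, 1911, 4410, 3185) = 7^2 = 49.

49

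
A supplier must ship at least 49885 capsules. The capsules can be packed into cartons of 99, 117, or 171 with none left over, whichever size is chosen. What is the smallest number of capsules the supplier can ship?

The number of capsules must be a common multiple of 99, 117, and 171, so a multiple of their LCM.
99 = 3^2 × 11
117 = 3^2 × 13
171 = 3^2 × 19
LCM(99, 117, 171) = 3^2 × 11 × 13 × 19 = 24453.
Smallest multiple of 24453 that is ≥ 49885: ⌈49885/24453⌉ × 24453 = 3 × 24453 = 73359.

73359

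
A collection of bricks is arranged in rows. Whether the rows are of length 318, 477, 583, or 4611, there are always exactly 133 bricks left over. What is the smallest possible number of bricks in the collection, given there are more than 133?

N − 133 must be a common multiple of 318, 477, 583, and 4611.
318 = 2 × 3 × 53
477 = 3^2 × 53
583 = 11 × 53
4611 = 3 × 29 × 53
LCM(318, 477, 583, 4611) = 2 × 3^2 × 11 × 29 × 53 = 304326.
Smallest N > 133 is LCM + 133 = 304326 + 133 = 304459.

304459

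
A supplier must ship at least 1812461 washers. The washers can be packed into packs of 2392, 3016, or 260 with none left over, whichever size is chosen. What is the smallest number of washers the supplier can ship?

2081040

The number of washers must be a common multiple of 2392, 3016, and 260, so a multiple of their LCM.
2392 = 2^3 × 13 × 23
3016 = 2^3 × 13 × 29
260 = 2^2 × 5 × 13
LCM(2392, 3016, 260) = 2^3 × 5 × 13 × 23 × 29 = 346840.
Smallest multiple of 346840 that is ≥ 1812461: ⌈1812461/346840⌉ × 346840 = 6 × 346840 = 2081040.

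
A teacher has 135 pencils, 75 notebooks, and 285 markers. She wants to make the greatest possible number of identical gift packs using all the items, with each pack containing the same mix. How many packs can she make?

The pack count must divide each quantity, so the greatest is gcd(135, 75, 285).
135 = 3^3 × 5
75 = 3 × 5^2
285 = 3 × 5 × 19
gcd(135, 75, 285) = 3 × 5 = 15.

15 packs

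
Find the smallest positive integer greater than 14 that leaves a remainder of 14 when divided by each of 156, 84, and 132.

12026

N − 14 must be a common multiple of 156, 84, and 132.
156 = 2^2 × 3 × 13
84 = 2^2 × 3 × 7
132 = 2^2 × 3 × 11
LCM(156, 84, 132) = 2^2 × 3 × 7 × 11 × 13 = 12012.
Smallest N > 14 is LCM + 14 = 12012 + 14 = 12026.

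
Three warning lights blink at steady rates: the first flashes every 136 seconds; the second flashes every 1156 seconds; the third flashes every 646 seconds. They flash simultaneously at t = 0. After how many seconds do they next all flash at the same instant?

43928 seconds

They coincide at every common multiple of the periods; the first is the LCM.
136 = 2^3 × 17
1156 = 2^2 × 17^2
646 = 2 × 17 × 19
LCM(136, 1156, 646) = 2^3 × 17^2 × 19 = 43928.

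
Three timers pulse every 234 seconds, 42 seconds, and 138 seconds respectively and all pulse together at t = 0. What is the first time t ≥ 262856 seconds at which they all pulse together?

Joint pulses occur at multiples of LCM(234, 42, 138).
234 = 2 × 3^2 × 13
42 = 2 × 3 × 7
138 = 2 × 3 × 23
LCM(234, 42, 138) = 2 × 3^2 × 7 × 13 × 23 = 37674.
Smallest multiple of 37674 that is ≥ 262856: ⌈262856/37674⌉ × 37674 = 7 × 37674 = 263718.

263718 seconds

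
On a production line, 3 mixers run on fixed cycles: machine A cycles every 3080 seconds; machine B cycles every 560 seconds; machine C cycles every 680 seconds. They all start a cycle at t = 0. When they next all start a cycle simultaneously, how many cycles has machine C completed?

154 cycles

All finish a whole number of cycles simultaneously at t = LCM of the periods.
3080 = 2^3 × 5 × 7 × 11
560 = 2^4 × 5 × 7
680 = 2^3 × 5 × 17
LCM(3080, 560, 680) = 2^4 × 5 × 7 × 11 × 17 = 104720.
Cycles for period 680: 104720 / 680 = 154.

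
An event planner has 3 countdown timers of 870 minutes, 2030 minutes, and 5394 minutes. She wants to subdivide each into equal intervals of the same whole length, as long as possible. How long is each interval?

The interval must divide each timer length; the longest such is the gcd.
870 = 2 × 3 × 5 × 29
2030 = 2 × 5 × 7 × 29
5394 = 2 × 3 × 29 × 31
gcd(870, 2030, 5394) = 2 × 29 = 58.

58 minutes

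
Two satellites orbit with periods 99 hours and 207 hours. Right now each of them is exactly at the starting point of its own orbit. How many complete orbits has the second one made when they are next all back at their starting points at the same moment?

All finish a whole number of cycles simultaneously at t = LCM of the periods.
99 = 3^2 × 11
207 = 3^2 × 23
LCM(99, 207) = 3^2 × 11 × 23 = 2277.
Orbits for period 207: 2277 / 207 = 11.

11 orbits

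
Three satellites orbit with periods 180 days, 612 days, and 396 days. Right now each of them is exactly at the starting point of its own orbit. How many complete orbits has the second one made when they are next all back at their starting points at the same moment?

55 orbits

All finish a whole number of cycles simultaneously at t = LCM of the periods.
180 = 2^2 × 3^2 × 5
612 = 2^2 × 3^2 × 17
396 = 2^2 × 3^2 × 11
LCM(180, 612, 396) = 2^2 × 3^2 × 5 × 11 × 17 = 33660.
Orbits for period 612: 33660 / 612 = 55.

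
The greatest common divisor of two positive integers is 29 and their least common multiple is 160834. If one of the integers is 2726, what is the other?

For two integers, gcd × lcm = product, so the other is (29 × 160834) / 2726 = 4664186 / 2726 = 1711.

1711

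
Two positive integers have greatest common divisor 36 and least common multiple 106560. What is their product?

For any two positive integers, gcd × lcm = product = 36 × 106560 = 3836160.

3836160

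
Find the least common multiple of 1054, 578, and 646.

1054 = 2 × 17 × 31
578 = 2 × 17^2
646 = 2 × 17 × 19
LCM(1054, 578, 646) = 2 × 17^2 × 19 × 31 = 340442.

340442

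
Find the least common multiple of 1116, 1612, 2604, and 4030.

507780

1116 = 2^2 × 3^2 × 31
1612 = 2^2 × 13 × 31
2604 = 2^2 × 3 × 7 × 31
4030 = 2 × 5 × 13 × 31
LCM(1116, 1612, 2604, 4030) = 2^2 × 3^2 × 5 × 7 × 13 × 31 = 507780.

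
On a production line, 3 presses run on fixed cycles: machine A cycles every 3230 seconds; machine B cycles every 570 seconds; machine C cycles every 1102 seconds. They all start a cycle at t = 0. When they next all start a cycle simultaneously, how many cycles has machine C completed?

255 cycles

The first common completion time is the LCM of the periods.
3230 = 2 × 5 × 17 × 19
570 = 2 × 3 × 5 × 19
1102 = 2 × 19 × 29
LCM(3230, 570, 1102) = 2 × 3 × 5 × 17 × 19 × 29 = 281010.
Cycles for period 1102: 281010 / 1102 = 255.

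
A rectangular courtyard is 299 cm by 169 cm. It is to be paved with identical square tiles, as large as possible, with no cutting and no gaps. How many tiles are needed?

299

Tile side = gcd(299, 169).
299 = 13 × 23
169 = 13^2
gcd(299, 169) = 13.
Tiles: (299/13) × (169/13) = 23 × 13 = 299.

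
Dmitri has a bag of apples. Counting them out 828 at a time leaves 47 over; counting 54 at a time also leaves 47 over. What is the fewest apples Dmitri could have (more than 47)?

2531

N − 47 must be a common multiple of 828 and 54.
828 = 2^2 × 3^2 × 23
54 = 2 × 3^3
LCM(828, 54) = 2^2 × 3^3 × 23 = 2484.
Smallest N > 47 is LCM + 47 = 2484 + 47 = 2531.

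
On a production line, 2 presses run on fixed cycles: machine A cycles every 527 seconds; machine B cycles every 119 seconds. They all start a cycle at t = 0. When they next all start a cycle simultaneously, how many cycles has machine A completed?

7 cycles

All finish a whole number of cycles simultaneously at t = LCM of the periods.
527 = 17 × 31
119 = 7 × 17
LCM(527, 119) = 7 × 17 × 31 = 3689.
Cycles for period 527: 3689 / 527 = 7.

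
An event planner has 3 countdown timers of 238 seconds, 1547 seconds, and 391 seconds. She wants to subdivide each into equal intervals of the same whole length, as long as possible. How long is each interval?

The interval must divide each timer length; the longest such is the gcd.
238 = 2 × 7 × 17
1547 = 7 × 13 × 17
391 = 17 × 23
gcd(238, 1547, 391) = 17.

17 seconds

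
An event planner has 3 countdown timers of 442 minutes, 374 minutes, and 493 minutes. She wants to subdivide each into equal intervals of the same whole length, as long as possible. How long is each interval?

The interval must divide each timer length; the longest such is the gcd.
442 = 2 × 13 × 17
374 = 2 × 11 × 17
493 = 17 × 29
gcd(442, 374, 493) = 17.

17 minutes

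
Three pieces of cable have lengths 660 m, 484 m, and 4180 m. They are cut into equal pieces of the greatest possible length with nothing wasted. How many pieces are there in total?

Piece length = gcd(660, 484, 4180).
660 = 2^2 × 3 × 5 × 11
484 = 2^2 × 11^2
4180 = 2^2 × 5 × 11 × 19
gcd(660, 484, 4180) = 2^2 × 11 = 44.
Total pieces = 660/44 + 484/44 + 4180/44 = 15 + 11 + 95 = 121.

121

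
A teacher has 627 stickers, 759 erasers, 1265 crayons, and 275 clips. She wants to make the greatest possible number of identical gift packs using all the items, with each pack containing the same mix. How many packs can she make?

The pack count must divide each quantity, so the greatest is gcd(627, 759, 1265, 275).
627 = 3 × 11 × 19
759 = 3 × 11 × 23
1265 = 5 × 11 × 23
275 = 5^2 × 11
gcd(627, 759, 1265, 275) = 11.

11 packs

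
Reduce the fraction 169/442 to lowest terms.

13/34

169 = 13^2
442 = 2 × 13 × 17
gcd(169, 442) = 13.
Divide numerator and denominator by 13: 169/442 = 13/34.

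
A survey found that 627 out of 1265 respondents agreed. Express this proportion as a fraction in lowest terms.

627 = 3 × 11 × 19
1265 = 5 × 11 × 23
gcd(627, 1265) = 11.
Divide numerator and denominator by 11: 627/1265 = 57/115.

57/115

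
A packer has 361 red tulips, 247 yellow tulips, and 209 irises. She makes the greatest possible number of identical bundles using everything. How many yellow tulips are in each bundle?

Number of bundles = gcd(361, 247, 209).
361 = 19^2
247 = 13 × 19
209 = 11 × 19
gcd(361, 247, 209) = 19.
yellow tulips per bundle = 247 / 19 = 13.

13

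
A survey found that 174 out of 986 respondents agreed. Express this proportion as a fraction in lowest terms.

174 = 2 × 3 × 29
986 = 2 × 17 × 29
gcd(174, 986) = 2 × 29 = 58.
Divide numerator and denominator by 58: 174/986 = 3/17.

3/17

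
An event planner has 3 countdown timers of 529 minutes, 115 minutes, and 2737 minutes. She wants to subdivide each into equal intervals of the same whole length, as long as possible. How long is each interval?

The interval must divide each timer length; the longest such is the gcd.
529 = 23^2
115 = 5 × 23
2737 = 7 × 17 × 23
gcd(529, 115, 2737) = 23.

23 minutes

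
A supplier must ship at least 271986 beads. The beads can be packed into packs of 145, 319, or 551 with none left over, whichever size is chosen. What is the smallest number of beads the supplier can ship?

272745

The number of beads must be a common multiple of 145, 319, and 551, so a multiple of their LCM.
145 = 5 × 29
319 = 11 × 29
551 = 19 × 29
LCM(145, 319, 551) = 5 × 11 × 19 × 29 = 30305.
Smallest multiple of 30305 that is ≥ 271986: ⌈271986/30305⌉ × 30305 = 9 × 30305 = 272745.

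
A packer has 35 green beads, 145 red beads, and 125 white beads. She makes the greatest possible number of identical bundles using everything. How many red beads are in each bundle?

Number of bundles = gcd(35, 145, 125).
35 = 5 × 7
145 = 5 × 29
125 = 5^3
gcd(35, 145, 125) = 5.
red beads per bundle = 145 / 5 = 29.

29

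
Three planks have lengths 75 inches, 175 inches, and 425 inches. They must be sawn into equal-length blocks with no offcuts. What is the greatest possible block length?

The block length must divide every plank, so the greatest is gcd(75, 175, 425).
75 = 3 × 5^2
175 = 5^2 × 7
425 = 5^2 × 17
gcd(75, 175, 425) = 5^2 = 25.

25 inches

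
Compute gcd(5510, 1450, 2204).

5510 = 2 × 5 × 19 × 29
1450 = 2 × 5^2 × 29
2204 = 2^2 × 19 × 29
gcd(5510, 1450, 2204) = 2 × 29 = 58.

58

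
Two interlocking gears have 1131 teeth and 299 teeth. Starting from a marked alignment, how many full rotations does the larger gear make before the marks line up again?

23 rotations

They are all back at their starting positions together after one LCM of the periods.
1131 = 3 × 13 × 29
299 = 13 × 23
LCM(1131, 299) = 3 × 13 × 23 × 29 = 26013.
Rotations for period 1131: 26013 / 1131 = 23.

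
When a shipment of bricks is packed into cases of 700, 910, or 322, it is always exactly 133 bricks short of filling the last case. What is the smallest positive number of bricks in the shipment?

209167

Being 133 short of a full case of size k means N ≡ −133 (mod k), i.e. N + 133 is a multiple of each size.
700 = 2^2 × 5^2 × 7
910 = 2 × 5 × 7 × 13
322 = 2 × 7 × 23
LCM(700, 910, 322) = 2^2 × 5^2 × 7 × 13 × 23 = 209300.
Smallest positive N is 209300 − 133 = 209167.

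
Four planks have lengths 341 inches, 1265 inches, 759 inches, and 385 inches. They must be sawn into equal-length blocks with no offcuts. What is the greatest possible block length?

11 inches

The block length must divide every plank, so the greatest is gcd(341, 1265, 759, 385).
341 = 11 × 31
1265 = 5 × 11 × 23
759 = 3 × 11 × 23
385 = 5 × 7 × 11
gcd(341, 1265, 759, 385) = 11.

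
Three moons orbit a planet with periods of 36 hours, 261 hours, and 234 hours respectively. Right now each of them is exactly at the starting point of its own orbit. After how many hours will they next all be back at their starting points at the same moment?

The first simultaneous occurrence is after LCM of the individual periods.
36 = 2^2 × 3^2
261 = 3^2 × 29
234 = 2 × 3^2 × 13
LCM(36, 261, 234) = 2^2 × 3^2 × 13 × 29 = 13572.

13572 hours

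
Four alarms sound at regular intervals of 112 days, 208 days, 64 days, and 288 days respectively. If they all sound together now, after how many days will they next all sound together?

We need the least common multiple of the intervals.
112 = 2^4 × 7
208 = 2^4 × 13
64 = 2^6
288 = 2^5 × 3^2
LCM(112, 208, 64, 288) = 2^6 × 3^2 × 7 × 13 = 52416.

52416 days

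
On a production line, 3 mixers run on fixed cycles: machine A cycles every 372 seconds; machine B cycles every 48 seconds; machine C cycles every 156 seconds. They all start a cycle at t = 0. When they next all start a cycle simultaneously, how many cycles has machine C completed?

124 cycles

The first common completion time is the LCM of the periods.
372 = 2^2 × 3 × 31
48 = 2^4 × 3
156 = 2^2 × 3 × 13
LCM(372, 48, 156) = 2^4 × 3 × 13 × 31 = 19344.
Cycles for period 156: 19344 / 156 = 124.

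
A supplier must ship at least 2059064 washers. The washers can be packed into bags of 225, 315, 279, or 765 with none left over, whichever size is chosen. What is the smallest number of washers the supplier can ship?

2490075

The number of washers must be a common multiple of 225, 315, 279, and 765, so a multiple of their LCM.
225 = 3^2 × 5^2
315 = 3^2 × 5 × 7
279 = 3^2 × 31
765 = 3^2 × 5 × 17
LCM(225, 315, 279, 765) = 3^2 × 5^2 × 7 × 17 × 31 = 830025.
Smallest multiple of 830025 that is ≥ 2059064: ⌈2059064/830025⌉ × 830025 = 3 × 830025 = 2490075.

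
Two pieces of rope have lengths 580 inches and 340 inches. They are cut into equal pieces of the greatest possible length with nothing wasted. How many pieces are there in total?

46

Piece length = gcd(580, 340).
580 = 2^2 × 5 × 29
340 = 2^2 × 5 × 17
gcd(580, 340) = 2^2 × 5 = 20.
Total pieces = 580/20 + 340/20 = 29 + 17 = 46.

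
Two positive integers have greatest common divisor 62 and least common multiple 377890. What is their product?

For any two positive integers, gcd × lcm = product = 62 × 377890 = 23429180.

23429180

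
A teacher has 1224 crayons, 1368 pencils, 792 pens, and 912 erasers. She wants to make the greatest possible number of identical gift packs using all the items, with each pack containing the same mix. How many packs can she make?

The pack count must divide each quantity, so the greatest is gcd(1224, 1368, 792, 912).
1224 = 2^3 × 3^2 × 17
1368 = 2^3 × 3^2 × 19
792 = 2^3 × 3^2 × 11
912 = 2^4 × 3 × 19
gcd(1224, 1368, 792, 912) = 2^3 × 3 = 24.

24 packs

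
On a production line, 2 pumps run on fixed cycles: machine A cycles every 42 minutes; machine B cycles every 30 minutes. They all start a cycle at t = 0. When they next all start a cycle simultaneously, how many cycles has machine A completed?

5 cycles

They are all back at their starting positions together after one LCM of the periods.
42 = 2 × 3 × 7
30 = 2 × 3 × 5
LCM(42, 30) = 2 × 3 × 5 × 7 = 210.
Cycles for period 42: 210 / 42 = 5.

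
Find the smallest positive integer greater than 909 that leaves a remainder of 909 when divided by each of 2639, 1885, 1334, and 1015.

607879

N − 909 must be a common multiple of 2639, 1885, 1334, and 1015.
2639 = 7 × 13 × 29
1885 = 5 × 13 × 29
1334 = 2 × 23 × 29
1015 = 5 × 7 × 29
LCM(2639, 1885, 1334, 1015) = 2 × 5 × 7 × 13 × 23 × 29 = 606970.
Smallest N > 909 is LCM + 909 = 606970 + 909 = 607879.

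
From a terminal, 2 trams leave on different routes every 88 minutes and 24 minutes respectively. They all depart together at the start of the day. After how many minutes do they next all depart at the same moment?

They coincide at every common multiple of the periods; the first is the LCM.
88 = 2^3 × 11
24 = 2^3 × 3
LCM(88, 24) = 2^3 × 3 × 11 = 264.

264 minutes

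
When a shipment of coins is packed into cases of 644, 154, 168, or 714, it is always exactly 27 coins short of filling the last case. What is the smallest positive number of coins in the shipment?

722541

Being 27 short of a full case of size k means N ≡ −27 (mod k), i.e. N + 27 is a multiple of each size.
644 = 2^2 × 7 × 23
154 = 2 × 7 × 11
168 = 2^3 × 3 × 7
714 = 2 × 3 × 7 × 17
LCM(644, 154, 168, 714) = 2^3 × 3 × 7 × 11 × 17 × 23 = 722568.
Smallest positive N is 722568 − 27 = 722541.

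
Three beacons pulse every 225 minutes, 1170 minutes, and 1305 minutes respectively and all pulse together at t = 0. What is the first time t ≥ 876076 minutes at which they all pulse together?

Joint pulses occur at multiples of LCM(225, 1170, 1305).
225 = 3^2 × 5^2
1170 = 2 × 3^2 × 5 × 13
1305 = 3^2 × 5 × 29
LCM(225, 1170, 1305) = 2 × 3^2 × 5^2 × 13 × 29 = 169650.
Smallest multiple of 169650 that is ≥ 876076: ⌈876076/169650⌉ × 169650 = 6 × 169650 = 1017900.

1017900 minutes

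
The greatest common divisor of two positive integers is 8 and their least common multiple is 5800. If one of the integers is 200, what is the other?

232

For two integers, gcd × lcm = product, so the other is (8 × 5800) / 200 = 46400 / 200 = 232.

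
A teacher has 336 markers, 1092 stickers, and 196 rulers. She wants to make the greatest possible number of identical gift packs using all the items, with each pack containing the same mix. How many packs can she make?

28 packs

The pack count must divide each quantity, so the greatest is gcd(336, 1092, 196).
336 = 2^4 × 3 × 7
1092 = 2^2 × 3 × 7 × 13
196 = 2^2 × 7^2
gcd(336, 1092, 196) = 2^2 × 7 = 28.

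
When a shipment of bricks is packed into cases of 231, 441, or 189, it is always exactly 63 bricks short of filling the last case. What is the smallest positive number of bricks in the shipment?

Being 63 short of a full case of size k means N ≡ −63 (mod k), i.e. N + 63 is a multiple of each size.
231 = 3 × 7 × 11
441 = 3^2 × 7^2
189 = 3^3 × 7
LCM(231, 441, 189) = 3^3 × 7^2 × 11 = 14553.
Smallest positive N is 14553 − 63 = 14490.

14490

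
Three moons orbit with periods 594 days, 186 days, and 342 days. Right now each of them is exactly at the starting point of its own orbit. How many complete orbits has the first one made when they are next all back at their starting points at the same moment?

589 orbits

They are all back at their starting positions together after one LCM of the periods.
594 = 2 × 3^3 × 11
186 = 2 × 3 × 31
342 = 2 × 3^2 × 19
LCM(594, 186, 342) = 2 × 3^3 × 11 × 19 × 31 = 349866.
Orbits for period 594: 349866 / 594 = 589.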